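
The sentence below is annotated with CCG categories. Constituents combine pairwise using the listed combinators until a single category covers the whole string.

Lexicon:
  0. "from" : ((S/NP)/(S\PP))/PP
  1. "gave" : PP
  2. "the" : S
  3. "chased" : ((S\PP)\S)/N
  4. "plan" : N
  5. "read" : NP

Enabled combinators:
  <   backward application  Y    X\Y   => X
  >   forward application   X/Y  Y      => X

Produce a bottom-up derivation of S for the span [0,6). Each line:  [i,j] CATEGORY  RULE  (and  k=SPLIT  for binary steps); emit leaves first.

[0,1] ((S/NP)/(S\PP))/PP  lex  "from"
[1,2] PP  lex  "gave"
[0,2] (S/NP)/(S\PP)  >  k=1
[2,3] S  lex  "the"
[3,4] ((S\PP)\S)/N  lex  "chased"
[4,5] N  lex  "plan"
[3,5] (S\PP)\S  >  k=4
[2,5] S\PP  <  k=3
[0,5] S/NP  >  k=2
[5,6] NP  lex  "read"
[0,6] S  >  k=5

[0,6] S   >
  [0,5] S/NP   >
    [0,2] (S/NP)/(S\PP)   >
      [0,1] "from" : ((S/NP)/(S\PP))/PP
      [1,2] "gave" : PP
    [2,5] S\PP   <
      [2,3] "the" : S
      [3,5] (S\PP)\S   >
        [3,4] "chased" : ((S\PP)\S)/N
        [4,5] "plan" : N
  [5,6] "read" : NP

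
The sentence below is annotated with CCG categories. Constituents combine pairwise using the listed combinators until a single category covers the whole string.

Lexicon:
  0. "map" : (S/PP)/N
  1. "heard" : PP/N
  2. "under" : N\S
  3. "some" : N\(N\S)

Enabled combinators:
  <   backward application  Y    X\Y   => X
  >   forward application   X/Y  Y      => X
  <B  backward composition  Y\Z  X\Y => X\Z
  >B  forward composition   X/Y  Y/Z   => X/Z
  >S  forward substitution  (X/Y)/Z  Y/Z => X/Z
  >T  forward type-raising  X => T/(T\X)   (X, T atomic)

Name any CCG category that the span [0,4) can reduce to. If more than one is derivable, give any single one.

[0,4] S   >
  [0,2] S/N   >S
    [0,1] "map" : (S/PP)/N
    [1,2] "heard" : PP/N
  [2,4] N   <
    [2,3] "under" : N\S
    [3,4] "some" : N\(N\S)

S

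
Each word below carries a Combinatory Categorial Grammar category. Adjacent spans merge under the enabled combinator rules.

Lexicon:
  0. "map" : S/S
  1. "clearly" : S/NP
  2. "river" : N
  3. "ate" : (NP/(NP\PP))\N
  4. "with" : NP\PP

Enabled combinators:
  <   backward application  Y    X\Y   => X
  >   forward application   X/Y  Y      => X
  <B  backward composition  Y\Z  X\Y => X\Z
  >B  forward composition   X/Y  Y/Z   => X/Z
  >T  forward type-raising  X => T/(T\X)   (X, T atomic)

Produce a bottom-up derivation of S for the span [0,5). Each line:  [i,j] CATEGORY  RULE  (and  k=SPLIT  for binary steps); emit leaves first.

[0,5] S   >
  [0,2] S/NP   >B
    [0,1] "map" : S/S
    [1,2] "clearly" : S/NP
  [2,5] NP   >
    [2,4] NP/(NP\PP)   <
      [2,3] "river" : N
      [3,4] "ate" : (NP/(NP\PP))\N
    [4,5] "with" : NP\PP

[0,1] S/S  lex  "map"
[1,2] S/NP  lex  "clearly"
[0,2] S/NP  >B  k=1
[2,3] N  lex  "river"
[3,4] (NP/(NP\PP))\N  lex  "ate"
[2,4] NP/(NP\PP)  <  k=3
[4,5] NP\PP  lex  "with"
[2,5] NP  >  k=4
[0,5] S  >  k=2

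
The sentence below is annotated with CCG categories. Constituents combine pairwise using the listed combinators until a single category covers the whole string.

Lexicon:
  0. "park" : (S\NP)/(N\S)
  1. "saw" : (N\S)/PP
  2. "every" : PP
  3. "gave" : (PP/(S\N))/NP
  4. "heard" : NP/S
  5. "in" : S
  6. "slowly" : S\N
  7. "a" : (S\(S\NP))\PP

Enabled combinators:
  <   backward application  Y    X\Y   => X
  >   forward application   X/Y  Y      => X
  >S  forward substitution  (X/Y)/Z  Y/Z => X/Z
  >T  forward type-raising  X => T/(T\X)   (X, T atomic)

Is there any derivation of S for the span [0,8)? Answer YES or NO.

[0,8] S   <
  [0,3] S\NP   >
    [0,1] "park" : (S\NP)/(N\S)
    [1,3] N\S   >
      [1,2] "saw" : (N\S)/PP
      [2,3] "every" : PP
  [3,8] S\(S\NP)   <
    [3,7] PP   >
      [3,6] PP/(S\N)   >
        [3,4] "gave" : (PP/(S\N))/NP
        [4,6] NP   >
          [4,5] "heard" : NP/S
          [5,6] "in" : S
      [6,7] "slowly" : S\N
    [7,8] "a" : (S\(S\NP))\PP

YES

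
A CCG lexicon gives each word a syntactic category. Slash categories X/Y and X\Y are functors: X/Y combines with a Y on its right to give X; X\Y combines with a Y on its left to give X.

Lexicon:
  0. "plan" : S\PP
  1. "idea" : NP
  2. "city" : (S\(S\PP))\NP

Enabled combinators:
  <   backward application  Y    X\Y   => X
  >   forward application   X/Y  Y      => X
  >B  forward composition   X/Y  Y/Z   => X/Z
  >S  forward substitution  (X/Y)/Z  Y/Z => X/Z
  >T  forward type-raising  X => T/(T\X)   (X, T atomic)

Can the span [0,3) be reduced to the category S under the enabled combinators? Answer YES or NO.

YES

[0,3] S   <
  [0,1] "plan" : S\PP
  [1,3] S\(S\PP)   <
    [1,2] "idea" : NP
    [2,3] "city" : (S\(S\PP))\NP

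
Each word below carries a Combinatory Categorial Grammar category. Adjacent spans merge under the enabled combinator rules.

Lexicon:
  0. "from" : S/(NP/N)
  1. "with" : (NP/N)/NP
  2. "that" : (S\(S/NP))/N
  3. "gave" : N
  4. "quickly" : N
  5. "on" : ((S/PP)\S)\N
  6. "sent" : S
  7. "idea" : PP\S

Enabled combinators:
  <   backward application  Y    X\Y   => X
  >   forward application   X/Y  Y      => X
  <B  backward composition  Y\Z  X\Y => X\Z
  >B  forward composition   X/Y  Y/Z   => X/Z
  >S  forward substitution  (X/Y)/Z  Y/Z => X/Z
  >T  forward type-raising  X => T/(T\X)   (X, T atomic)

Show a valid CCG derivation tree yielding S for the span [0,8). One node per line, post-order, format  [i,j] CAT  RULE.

[0,8] S   >
  [0,6] S/PP   <
    [0,4] S   <
      [0,2] S/NP   >B
        [0,1] "from" : S/(NP/N)
        [1,2] "with" : (NP/N)/NP
      [2,4] S\(S/NP)   >
        [2,3] "that" : (S\(S/NP))/N
        [3,4] "gave" : N
    [4,6] (S/PP)\S   <
      [4,5] "quickly" : N
      [5,6] "on" : ((S/PP)\S)\N
  [6,8] PP   <
    [6,7] "sent" : S
    [7,8] "idea" : PP\S

[0,1] S/(NP/N)  lex  "from"
[1,2] (NP/N)/NP  lex  "with"
[0,2] S/NP  >B  k=1
[2,3] (S\(S/NP))/N  lex  "that"
[3,4] N  lex  "gave"
[2,4] S\(S/NP)  >  k=3
[0,4] S  <  k=2
[4,5] N  lex  "quickly"
[5,6] ((S/PP)\S)\N  lex  "on"
[4,6] (S/PP)\S  <  k=5
[0,6] S/PP  <  k=4
[6,7] S  lex  "sent"
[7,8] PP\S  lex  "idea"
[6,8] PP  <  k=7
[0,8] S  >  k=6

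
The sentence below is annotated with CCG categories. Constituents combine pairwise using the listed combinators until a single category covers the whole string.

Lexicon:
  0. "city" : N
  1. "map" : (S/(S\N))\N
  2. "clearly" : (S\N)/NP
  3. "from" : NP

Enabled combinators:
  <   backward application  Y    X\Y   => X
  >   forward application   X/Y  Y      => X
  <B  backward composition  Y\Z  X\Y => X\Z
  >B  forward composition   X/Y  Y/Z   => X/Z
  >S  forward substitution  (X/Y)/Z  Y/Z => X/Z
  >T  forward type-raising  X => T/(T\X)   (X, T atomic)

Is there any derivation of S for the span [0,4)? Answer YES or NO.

[0,4] S   >
  [0,2] S/(S\N)   <
    [0,1] "city" : N
    [1,2] "map" : (S/(S\N))\N
  [2,4] S\N   >
    [2,3] "clearly" : (S\N)/NP
    [3,4] "from" : NP

YES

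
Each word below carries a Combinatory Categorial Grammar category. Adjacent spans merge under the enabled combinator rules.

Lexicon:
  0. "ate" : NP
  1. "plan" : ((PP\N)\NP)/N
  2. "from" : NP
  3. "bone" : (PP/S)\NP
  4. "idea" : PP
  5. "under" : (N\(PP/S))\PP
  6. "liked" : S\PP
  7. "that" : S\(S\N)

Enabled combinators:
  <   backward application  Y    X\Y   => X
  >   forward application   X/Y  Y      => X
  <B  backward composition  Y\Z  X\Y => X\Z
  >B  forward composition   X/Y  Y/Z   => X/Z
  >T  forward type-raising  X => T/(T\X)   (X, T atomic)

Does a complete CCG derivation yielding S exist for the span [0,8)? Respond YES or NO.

YES

[0,8] S   <
  [0,7] S\N   <B
    [0,6] PP\N   <
      [0,1] "ate" : NP
      [1,6] (PP\N)\NP   >
        [1,2] "plan" : ((PP\N)\NP)/N
        [2,6] N   <
          [2,4] PP/S   <
            [2,3] "from" : NP
            [3,4] "bone" : (PP/S)\NP
          [4,6] N\(PP/S)   <
            [4,5] "idea" : PP
            [5,6] "under" : (N\(PP/S))\PP
    [6,7] "liked" : S\PP
  [7,8] "that" : S\(S\N)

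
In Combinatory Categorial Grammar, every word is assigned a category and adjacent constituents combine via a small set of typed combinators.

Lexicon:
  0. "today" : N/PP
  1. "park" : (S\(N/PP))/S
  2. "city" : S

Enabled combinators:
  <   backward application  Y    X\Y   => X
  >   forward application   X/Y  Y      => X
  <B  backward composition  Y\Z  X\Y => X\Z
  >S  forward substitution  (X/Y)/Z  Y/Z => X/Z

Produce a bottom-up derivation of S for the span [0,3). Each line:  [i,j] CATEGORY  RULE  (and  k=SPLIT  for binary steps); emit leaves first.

[0,1] N/PP  lex  "today"
[1,2] (S\(N/PP))/S  lex  "park"
[2,3] S  lex  "city"
[1,3] S\(N/PP)  >  k=2
[0,3] S  <  k=1

[0,3] S   <
  [0,1] "today" : N/PP
  [1,3] S\(N/PP)   >
    [1,2] "park" : (S\(N/PP))/S
    [2,3] "city" : S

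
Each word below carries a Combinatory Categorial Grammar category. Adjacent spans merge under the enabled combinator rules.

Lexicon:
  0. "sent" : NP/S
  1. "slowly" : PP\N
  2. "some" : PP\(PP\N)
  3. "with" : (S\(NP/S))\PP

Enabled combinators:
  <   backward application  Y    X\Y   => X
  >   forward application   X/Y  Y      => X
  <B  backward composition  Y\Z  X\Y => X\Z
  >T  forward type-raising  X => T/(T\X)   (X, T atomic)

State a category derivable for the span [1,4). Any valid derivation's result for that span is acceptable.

S\(NP/S)

[0,4] S   <
  [0,1] "sent" : NP/S
  [1,4] S\(NP/S)   <
    [1,3] PP   <
      [1,2] "slowly" : PP\N
      [2,3] "some" : PP\(PP\N)
    [3,4] "with" : (S\(NP/S))\PP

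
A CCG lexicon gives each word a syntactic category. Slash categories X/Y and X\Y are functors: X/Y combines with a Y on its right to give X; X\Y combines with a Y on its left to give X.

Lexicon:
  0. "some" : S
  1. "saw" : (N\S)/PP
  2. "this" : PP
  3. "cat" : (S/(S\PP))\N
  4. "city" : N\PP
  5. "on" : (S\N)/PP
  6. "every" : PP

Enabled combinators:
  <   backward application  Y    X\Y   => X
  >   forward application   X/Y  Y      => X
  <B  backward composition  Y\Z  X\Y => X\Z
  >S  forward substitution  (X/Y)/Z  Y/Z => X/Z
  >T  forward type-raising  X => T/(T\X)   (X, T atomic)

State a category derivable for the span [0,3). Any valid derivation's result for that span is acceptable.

[0,7] S   >
  [0,4] S/(S\PP)   <
    [0,3] N   >
      [0,1] N/(N\S)   >T
        [0,1] "some" : S
      [1,3] N\S   >
        [1,2] "saw" : (N\S)/PP
        [2,3] "this" : PP
    [3,4] "cat" : (S/(S\PP))\N
  [4,7] S\PP   <B
    [4,5] "city" : N\PP
    [5,7] S\N   >
      [5,6] "on" : (S\N)/PP
      [6,7] "every" : PP

N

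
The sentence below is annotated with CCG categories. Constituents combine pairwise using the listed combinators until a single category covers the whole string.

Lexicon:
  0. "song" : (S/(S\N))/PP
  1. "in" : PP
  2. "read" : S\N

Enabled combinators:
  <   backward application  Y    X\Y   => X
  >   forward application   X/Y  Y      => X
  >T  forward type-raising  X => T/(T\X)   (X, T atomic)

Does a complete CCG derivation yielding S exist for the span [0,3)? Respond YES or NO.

[0,3] S   >
  [0,2] S/(S\N)   >
    [0,1] "song" : (S/(S\N))/PP
    [1,2] "in" : PP
  [2,3] "read" : S\N

YES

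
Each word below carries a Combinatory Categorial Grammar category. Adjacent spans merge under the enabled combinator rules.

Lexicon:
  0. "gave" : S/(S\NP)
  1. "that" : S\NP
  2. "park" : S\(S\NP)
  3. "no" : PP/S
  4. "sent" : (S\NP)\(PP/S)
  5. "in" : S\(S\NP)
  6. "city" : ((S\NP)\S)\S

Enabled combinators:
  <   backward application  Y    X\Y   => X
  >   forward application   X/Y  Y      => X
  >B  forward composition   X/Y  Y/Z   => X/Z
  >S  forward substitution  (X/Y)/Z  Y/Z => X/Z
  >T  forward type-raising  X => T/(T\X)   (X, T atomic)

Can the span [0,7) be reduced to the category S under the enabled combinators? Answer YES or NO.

YES

[0,7] S   >
  [0,1] "gave" : S/(S\NP)
  [1,7] S\NP   <
    [1,3] S   <
      [1,2] "that" : S\NP
      [2,3] "park" : S\(S\NP)
    [3,7] (S\NP)\S   <
      [3,6] S   <
        [3,5] S\NP   <
          [3,4] "no" : PP/S
          [4,5] "sent" : (S\NP)\(PP/S)
        [5,6] "in" : S\(S\NP)
      [6,7] "city" : ((S\NP)\S)\S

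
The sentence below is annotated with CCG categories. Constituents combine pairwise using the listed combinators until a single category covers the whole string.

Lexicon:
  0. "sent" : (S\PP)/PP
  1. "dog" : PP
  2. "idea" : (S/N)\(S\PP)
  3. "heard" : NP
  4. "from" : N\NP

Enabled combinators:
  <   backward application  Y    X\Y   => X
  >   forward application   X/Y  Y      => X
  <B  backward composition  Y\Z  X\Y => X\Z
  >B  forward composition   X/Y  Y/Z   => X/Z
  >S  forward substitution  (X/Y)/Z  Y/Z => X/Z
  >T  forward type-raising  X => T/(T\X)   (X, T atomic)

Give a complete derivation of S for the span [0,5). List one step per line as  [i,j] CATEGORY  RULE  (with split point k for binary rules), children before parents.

[0,5] S   >
  [0,3] S/N   <
    [0,2] S\PP   >
      [0,1] "sent" : (S\PP)/PP
      [1,2] "dog" : PP
    [2,3] "idea" : (S/N)\(S\PP)
  [3,5] N   >
    [3,4] N/(N\NP)   >T
      [3,4] "heard" : NP
    [4,5] "from" : N\NP

[0,1] (S\PP)/PP  lex  "sent"
[1,2] PP  lex  "dog"
[0,2] S\PP  >  k=1
[2,3] (S/N)\(S\PP)  lex  "idea"
[0,3] S/N  <  k=2
[3,4] NP  lex  "heard"
[3,4] N/(N\NP)  >T
[4,5] N\NP  lex  "from"
[3,5] N  >  k=4
[0,5] S  >  k=3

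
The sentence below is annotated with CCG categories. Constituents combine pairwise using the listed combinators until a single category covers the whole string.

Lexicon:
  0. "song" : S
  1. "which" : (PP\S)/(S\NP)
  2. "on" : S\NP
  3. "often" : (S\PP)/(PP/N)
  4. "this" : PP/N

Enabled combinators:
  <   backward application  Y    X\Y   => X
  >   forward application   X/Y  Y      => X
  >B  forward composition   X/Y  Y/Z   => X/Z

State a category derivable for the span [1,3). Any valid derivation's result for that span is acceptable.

PP\S

[0,5] S   <
  [0,3] PP   <
    [0,1] "song" : S
    [1,3] PP\S   >
      [1,2] "which" : (PP\S)/(S\NP)
      [2,3] "on" : S\NP
  [3,5] S\PP   >
    [3,4] "often" : (S\PP)/(PP/N)
    [4,5] "this" : PP/N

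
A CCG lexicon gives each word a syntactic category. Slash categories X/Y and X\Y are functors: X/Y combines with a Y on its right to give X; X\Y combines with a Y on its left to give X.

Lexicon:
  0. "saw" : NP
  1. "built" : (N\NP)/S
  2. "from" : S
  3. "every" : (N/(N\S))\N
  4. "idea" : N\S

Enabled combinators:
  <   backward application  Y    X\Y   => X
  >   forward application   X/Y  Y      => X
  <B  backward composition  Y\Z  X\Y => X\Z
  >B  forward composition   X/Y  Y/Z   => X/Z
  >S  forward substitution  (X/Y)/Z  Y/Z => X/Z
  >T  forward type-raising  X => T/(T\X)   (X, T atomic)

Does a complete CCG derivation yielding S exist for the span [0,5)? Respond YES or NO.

NP (N\NP)/S S (N/(N\S))\N N\S
CKY chart[0,5] = {N, N/(N\N), NP/(NP\N), PP/(PP\N), S/(S\N)}; S ∉ chart

NO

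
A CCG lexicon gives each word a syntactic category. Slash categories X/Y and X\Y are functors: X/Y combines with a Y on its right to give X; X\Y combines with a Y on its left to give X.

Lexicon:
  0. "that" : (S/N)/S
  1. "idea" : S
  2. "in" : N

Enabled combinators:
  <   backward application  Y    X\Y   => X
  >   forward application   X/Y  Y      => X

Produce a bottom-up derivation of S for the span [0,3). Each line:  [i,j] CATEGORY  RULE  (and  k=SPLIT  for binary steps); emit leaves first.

[0,1] (S/N)/S  lex  "that"
[1,2] S  lex  "idea"
[0,2] S/N  >  k=1
[2,3] N  lex  "in"
[0,3] S  >  k=2

[0,3] S   >
  [0,2] S/N   >
    [0,1] "that" : (S/N)/S
    [1,2] "idea" : S
  [2,3] "in" : N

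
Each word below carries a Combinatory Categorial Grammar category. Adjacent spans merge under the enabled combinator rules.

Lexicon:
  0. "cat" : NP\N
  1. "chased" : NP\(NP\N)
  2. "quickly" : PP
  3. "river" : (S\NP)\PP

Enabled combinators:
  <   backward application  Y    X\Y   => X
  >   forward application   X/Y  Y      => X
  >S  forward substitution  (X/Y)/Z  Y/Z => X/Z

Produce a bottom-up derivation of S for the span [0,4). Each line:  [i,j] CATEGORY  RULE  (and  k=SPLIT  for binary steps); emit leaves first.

[0,4] S   <
  [0,2] NP   <
    [0,1] "cat" : NP\N
    [1,2] "chased" : NP\(NP\N)
  [2,4] S\NP   <
    [2,3] "quickly" : PP
    [3,4] "river" : (S\NP)\PP

[0,1] NP\N  lex  "cat"
[1,2] NP\(NP\N)  lex  "chased"
[0,2] NP  <  k=1
[2,3] PP  lex  "quickly"
[3,4] (S\NP)\PP  lex  "river"
[2,4] S\NP  <  k=3
[0,4] S  <  k=2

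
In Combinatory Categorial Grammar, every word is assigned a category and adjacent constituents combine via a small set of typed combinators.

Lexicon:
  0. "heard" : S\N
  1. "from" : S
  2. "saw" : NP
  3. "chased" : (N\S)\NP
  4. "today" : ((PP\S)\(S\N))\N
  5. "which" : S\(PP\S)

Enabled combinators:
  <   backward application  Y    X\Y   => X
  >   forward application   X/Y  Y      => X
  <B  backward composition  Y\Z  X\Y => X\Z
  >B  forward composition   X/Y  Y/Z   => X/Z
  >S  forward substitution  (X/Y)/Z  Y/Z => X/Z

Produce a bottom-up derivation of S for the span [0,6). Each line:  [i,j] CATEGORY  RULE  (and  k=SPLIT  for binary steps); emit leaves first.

[0,1] S\N  lex  "heard"
[1,2] S  lex  "from"
[2,3] NP  lex  "saw"
[3,4] (N\S)\NP  lex  "chased"
[2,4] N\S  <  k=3
[1,4] N  <  k=2
[4,5] ((PP\S)\(S\N))\N  lex  "today"
[1,5] (PP\S)\(S\N)  <  k=4
[0,5] PP\S  <  k=1
[5,6] S\(PP\S)  lex  "which"
[0,6] S  <  k=5

[0,6] S   <
  [0,5] PP\S   <
    [0,1] "heard" : S\N
    [1,5] (PP\S)\(S\N)   <
      [1,4] N   <
        [1,2] "from" : S
        [2,4] N\S   <
          [2,3] "saw" : NP
          [3,4] "chased" : (N\S)\NP
      [4,5] "today" : ((PP\S)\(S\N))\N
  [5,6] "which" : S\(PP\S)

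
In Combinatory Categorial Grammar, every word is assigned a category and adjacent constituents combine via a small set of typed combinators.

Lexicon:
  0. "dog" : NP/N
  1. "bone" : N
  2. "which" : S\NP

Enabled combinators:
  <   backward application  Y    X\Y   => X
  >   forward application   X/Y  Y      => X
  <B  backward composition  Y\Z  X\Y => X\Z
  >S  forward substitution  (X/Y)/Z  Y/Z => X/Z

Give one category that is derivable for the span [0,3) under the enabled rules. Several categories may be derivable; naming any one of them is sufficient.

[0,3] S   <
  [0,2] NP   >
    [0,1] "dog" : NP/N
    [1,2] "bone" : N
  [2,3] "which" : S\NP

S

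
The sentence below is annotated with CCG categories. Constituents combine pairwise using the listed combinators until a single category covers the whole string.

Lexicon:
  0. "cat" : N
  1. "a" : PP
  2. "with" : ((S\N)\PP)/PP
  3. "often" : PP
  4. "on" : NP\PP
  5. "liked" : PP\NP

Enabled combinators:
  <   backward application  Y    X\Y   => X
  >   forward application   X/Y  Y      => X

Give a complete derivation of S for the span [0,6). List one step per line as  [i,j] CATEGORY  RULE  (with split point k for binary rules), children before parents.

[0,6] S   <
  [0,1] "cat" : N
  [1,6] S\N   <
    [1,2] "a" : PP
    [2,6] (S\N)\PP   >
      [2,3] "with" : ((S\N)\PP)/PP
      [3,6] PP   <
        [3,5] NP   <
          [3,4] "often" : PP
          [4,5] "on" : NP\PP
        [5,6] "liked" : PP\NP

[0,1] N  lex  "cat"
[1,2] PP  lex  "a"
[2,3] ((S\N)\PP)/PP  lex  "with"
[3,4] PP  lex  "often"
[4,5] NP\PP  lex  "on"
[3,5] NP  <  k=4
[5,6] PP\NP  lex  "liked"
[3,6] PP  <  k=5
[2,6] (S\N)\PP  >  k=3
[1,6] S\N  <  k=2
[0,6] S  <  k=1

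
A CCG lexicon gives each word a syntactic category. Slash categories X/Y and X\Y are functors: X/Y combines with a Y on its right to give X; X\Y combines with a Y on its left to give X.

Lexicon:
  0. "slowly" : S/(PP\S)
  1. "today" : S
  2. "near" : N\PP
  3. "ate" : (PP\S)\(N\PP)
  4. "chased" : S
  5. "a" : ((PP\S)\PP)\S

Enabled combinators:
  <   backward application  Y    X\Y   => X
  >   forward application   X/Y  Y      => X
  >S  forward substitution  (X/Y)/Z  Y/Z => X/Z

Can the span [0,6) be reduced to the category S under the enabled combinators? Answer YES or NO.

YES

[0,6] S   >
  [0,1] "slowly" : S/(PP\S)
  [1,6] PP\S   <
    [1,4] PP   <
      [1,2] "today" : S
      [2,4] PP\S   <
        [2,3] "near" : N\PP
        [3,4] "ate" : (PP\S)\(N\PP)
    [4,6] (PP\S)\PP   <
      [4,5] "chased" : S
      [5,6] "a" : ((PP\S)\PP)\S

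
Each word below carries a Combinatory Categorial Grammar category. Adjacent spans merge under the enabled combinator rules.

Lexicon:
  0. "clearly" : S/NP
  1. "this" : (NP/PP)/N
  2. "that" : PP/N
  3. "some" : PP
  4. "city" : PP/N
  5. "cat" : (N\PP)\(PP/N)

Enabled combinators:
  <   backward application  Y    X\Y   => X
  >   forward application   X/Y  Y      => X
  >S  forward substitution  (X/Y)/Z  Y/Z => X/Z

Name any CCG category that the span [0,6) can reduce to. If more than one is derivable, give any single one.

[0,6] S   >
  [0,1] "clearly" : S/NP
  [1,6] NP   >
    [1,3] NP/N   >S
      [1,2] "this" : (NP/PP)/N
      [2,3] "that" : PP/N
    [3,6] N   <
      [3,4] "some" : PP
      [4,6] N\PP   <
        [4,5] "city" : PP/N
        [5,6] "cat" : (N\PP)\(PP/N)

S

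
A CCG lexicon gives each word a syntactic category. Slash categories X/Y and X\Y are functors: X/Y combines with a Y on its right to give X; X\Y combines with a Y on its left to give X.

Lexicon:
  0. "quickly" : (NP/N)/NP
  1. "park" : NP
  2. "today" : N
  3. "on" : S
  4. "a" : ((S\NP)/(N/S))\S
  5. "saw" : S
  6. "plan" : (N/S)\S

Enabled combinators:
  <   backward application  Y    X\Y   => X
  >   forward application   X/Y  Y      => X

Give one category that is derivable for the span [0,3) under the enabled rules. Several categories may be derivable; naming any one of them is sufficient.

NP

[0,7] S   <
  [0,3] NP   >
    [0,2] NP/N   >
      [0,1] "quickly" : (NP/N)/NP
      [1,2] "park" : NP
    [2,3] "today" : N
  [3,7] S\NP   >
    [3,5] (S\NP)/(N/S)   <
      [3,4] "on" : S
      [4,5] "a" : ((S\NP)/(N/S))\S
    [5,7] N/S   <
      [5,6] "saw" : S
      [6,7] "plan" : (N/S)\S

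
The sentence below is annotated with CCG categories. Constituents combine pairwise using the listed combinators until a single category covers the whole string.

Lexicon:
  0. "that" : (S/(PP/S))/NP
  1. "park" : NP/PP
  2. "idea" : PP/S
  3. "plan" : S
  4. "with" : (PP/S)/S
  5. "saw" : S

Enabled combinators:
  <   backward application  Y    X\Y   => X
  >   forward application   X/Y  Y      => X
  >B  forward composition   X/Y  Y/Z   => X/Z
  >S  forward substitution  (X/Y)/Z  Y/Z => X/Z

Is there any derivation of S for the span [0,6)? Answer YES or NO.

[0,6] S   >
  [0,4] S/(PP/S)   >
    [0,1] "that" : (S/(PP/S))/NP
    [1,4] NP   >
      [1,3] NP/S   >B
        [1,2] "park" : NP/PP
        [2,3] "idea" : PP/S
      [3,4] "plan" : S
  [4,6] PP/S   >
    [4,5] "with" : (PP/S)/S
    [5,6] "saw" : S

YES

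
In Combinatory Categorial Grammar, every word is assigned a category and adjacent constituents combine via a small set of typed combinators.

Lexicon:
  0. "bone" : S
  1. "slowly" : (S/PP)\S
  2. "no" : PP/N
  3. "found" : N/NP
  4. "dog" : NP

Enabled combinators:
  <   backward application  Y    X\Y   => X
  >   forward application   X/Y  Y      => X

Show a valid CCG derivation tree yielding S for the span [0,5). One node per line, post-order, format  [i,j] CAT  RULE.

[0,1] S  lex  "bone"
[1,2] (S/PP)\S  lex  "slowly"
[0,2] S/PP  <  k=1
[2,3] PP/N  lex  "no"
[3,4] N/NP  lex  "found"
[4,5] NP  lex  "dog"
[3,5] N  >  k=4
[2,5] PP  >  k=3
[0,5] S  >  k=2

[0,5] S   >
  [0,2] S/PP   <
    [0,1] "bone" : S
    [1,2] "slowly" : (S/PP)\S
  [2,5] PP   >
    [2,3] "no" : PP/N
    [3,5] N   >
      [3,4] "found" : N/NP
      [4,5] "dog" : NP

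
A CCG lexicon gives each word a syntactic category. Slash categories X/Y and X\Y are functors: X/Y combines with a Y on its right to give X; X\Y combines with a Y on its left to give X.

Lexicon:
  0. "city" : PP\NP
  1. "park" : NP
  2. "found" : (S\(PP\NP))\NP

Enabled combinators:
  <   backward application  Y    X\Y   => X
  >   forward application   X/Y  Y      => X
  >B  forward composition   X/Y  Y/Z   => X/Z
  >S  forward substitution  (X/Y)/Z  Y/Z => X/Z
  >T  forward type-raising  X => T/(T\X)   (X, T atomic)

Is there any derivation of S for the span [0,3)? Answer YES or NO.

[0,3] S   <
  [0,1] "city" : PP\NP
  [1,3] S\(PP\NP)   <
    [1,2] "park" : NP
    [2,3] "found" : (S\(PP\NP))\NP

YES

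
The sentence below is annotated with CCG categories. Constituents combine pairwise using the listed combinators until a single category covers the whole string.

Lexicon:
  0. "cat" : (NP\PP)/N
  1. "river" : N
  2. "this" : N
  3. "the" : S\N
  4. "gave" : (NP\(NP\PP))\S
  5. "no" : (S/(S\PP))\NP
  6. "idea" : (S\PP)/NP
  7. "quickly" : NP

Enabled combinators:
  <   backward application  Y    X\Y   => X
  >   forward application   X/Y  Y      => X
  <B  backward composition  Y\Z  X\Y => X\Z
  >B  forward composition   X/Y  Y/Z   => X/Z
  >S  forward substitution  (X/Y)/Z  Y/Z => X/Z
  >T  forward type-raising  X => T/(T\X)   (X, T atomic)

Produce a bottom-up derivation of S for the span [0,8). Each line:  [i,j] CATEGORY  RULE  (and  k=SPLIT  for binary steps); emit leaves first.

[0,1] (NP\PP)/N  lex  "cat"
[1,2] N  lex  "river"
[0,2] NP\PP  >  k=1
[2,3] N  lex  "this"
[3,4] S\N  lex  "the"
[2,4] S  <  k=3
[4,5] (NP\(NP\PP))\S  lex  "gave"
[2,5] NP\(NP\PP)  <  k=4
[0,5] NP  <  k=2
[5,6] (S/(S\PP))\NP  lex  "no"
[0,6] S/(S\PP)  <  k=5
[6,7] (S\PP)/NP  lex  "idea"
[7,8] NP  lex  "quickly"
[6,8] S\PP  >  k=7
[0,8] S  >  k=6

[0,8] S   >
  [0,6] S/(S\PP)   <
    [0,5] NP   <
      [0,2] NP\PP   >
        [0,1] "cat" : (NP\PP)/N
        [1,2] "river" : N
      [2,5] NP\(NP\PP)   <
        [2,4] S   <
          [2,3] "this" : N
          [3,4] "the" : S\N
        [4,5] "gave" : (NP\(NP\PP))\S
    [5,6] "no" : (S/(S\PP))\NP
  [6,8] S\PP   >
    [6,7] "idea" : (S\PP)/NP
    [7,8] "quickly" : NP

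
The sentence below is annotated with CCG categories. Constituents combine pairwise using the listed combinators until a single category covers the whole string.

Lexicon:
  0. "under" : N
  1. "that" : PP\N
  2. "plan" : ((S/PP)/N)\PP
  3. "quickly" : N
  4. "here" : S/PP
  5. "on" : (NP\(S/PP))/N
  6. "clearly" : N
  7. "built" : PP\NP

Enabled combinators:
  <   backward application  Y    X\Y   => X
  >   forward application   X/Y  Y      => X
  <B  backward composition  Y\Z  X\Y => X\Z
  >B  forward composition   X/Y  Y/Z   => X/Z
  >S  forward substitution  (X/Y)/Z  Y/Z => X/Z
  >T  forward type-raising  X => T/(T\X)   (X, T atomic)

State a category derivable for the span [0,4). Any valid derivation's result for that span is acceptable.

S/PP

[0,8] S   >
  [0,4] S/PP   >
    [0,3] (S/PP)/N   <
      [0,2] PP   <
        [0,1] "under" : N
        [1,2] "that" : PP\N
      [2,3] "plan" : ((S/PP)/N)\PP
    [3,4] "quickly" : N
  [4,8] PP   <
    [4,7] NP   <
      [4,5] "here" : S/PP
      [5,7] NP\(S/PP)   >
        [5,6] "on" : (NP\(S/PP))/N
        [6,7] "clearly" : N
    [7,8] "built" : PP\NP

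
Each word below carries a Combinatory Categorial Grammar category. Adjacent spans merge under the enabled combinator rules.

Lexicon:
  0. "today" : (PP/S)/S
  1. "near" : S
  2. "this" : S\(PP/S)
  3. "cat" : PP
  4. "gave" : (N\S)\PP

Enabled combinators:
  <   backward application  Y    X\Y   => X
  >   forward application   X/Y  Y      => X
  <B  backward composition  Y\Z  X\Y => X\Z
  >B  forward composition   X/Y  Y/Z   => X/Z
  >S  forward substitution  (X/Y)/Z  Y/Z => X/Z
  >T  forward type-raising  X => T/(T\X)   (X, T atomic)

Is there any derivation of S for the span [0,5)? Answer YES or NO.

(PP/S)/S S S\(PP/S) PP (N\S)\PP
CKY chart[0,5] = {N, N/(N\N), NP/(NP\N), PP/(PP\N), S/(S\N)}; S ∉ chart

NO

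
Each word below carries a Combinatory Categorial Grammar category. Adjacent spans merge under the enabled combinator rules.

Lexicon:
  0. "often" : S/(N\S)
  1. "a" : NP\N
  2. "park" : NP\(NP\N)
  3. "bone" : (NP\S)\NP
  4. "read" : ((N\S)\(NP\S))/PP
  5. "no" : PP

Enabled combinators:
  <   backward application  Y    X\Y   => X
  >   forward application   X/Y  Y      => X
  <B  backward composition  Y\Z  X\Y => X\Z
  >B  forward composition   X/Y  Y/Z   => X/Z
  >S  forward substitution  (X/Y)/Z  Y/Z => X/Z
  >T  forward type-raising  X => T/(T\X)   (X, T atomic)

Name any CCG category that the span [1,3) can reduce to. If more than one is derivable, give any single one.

NP

[0,6] S   >
  [0,1] "often" : S/(N\S)
  [1,6] N\S   <
    [1,4] NP\S   <
      [1,3] NP   <
        [1,2] "a" : NP\N
        [2,3] "park" : NP\(NP\N)
      [3,4] "bone" : (NP\S)\NP
    [4,6] (N\S)\(NP\S)   >
      [4,5] "read" : ((N\S)\(NP\S))/PP
      [5,6] "no" : PP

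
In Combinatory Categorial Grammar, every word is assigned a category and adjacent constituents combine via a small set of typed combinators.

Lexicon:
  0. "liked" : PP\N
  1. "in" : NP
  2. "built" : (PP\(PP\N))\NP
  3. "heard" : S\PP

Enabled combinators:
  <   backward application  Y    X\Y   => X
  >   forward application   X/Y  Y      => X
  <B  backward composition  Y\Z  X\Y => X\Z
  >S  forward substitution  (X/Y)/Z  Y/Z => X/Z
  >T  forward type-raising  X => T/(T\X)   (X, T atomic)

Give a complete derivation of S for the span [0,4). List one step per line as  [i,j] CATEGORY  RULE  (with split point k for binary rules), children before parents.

[0,1] PP\N  lex  "liked"
[1,2] NP  lex  "in"
[2,3] (PP\(PP\N))\NP  lex  "built"
[1,3] PP\(PP\N)  <  k=2
[0,3] PP  <  k=1
[3,4] S\PP  lex  "heard"
[0,4] S  <  k=3

[0,4] S   <
  [0,3] PP   <
    [0,1] "liked" : PP\N
    [1,3] PP\(PP\N)   <
      [1,2] "in" : NP
      [2,3] "built" : (PP\(PP\N))\NP
  [3,4] "heard" : S\PP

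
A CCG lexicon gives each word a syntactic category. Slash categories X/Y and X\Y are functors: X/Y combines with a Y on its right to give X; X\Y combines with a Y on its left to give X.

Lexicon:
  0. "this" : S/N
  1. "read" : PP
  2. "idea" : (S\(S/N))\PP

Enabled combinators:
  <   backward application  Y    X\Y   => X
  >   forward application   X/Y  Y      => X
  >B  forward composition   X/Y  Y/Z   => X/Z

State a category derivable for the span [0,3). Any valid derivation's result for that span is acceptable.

[0,3] S   <
  [0,1] "this" : S/N
  [1,3] S\(S/N)   <
    [1,2] "read" : PP
    [2,3] "idea" : (S\(S/N))\PP

S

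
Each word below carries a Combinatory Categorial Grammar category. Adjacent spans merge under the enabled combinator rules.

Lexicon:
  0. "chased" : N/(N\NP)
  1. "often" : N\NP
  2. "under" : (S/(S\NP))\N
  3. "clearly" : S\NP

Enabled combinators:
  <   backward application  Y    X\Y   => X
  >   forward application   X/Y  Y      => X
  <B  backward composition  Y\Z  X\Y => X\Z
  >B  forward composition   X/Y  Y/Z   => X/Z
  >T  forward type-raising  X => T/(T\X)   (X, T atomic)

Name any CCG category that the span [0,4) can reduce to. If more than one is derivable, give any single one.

[0,4] S   >
  [0,3] S/(S\NP)   <
    [0,2] N   >
      [0,1] "chased" : N/(N\NP)
      [1,2] "often" : N\NP
    [2,3] "under" : (S/(S\NP))\N
  [3,4] "clearly" : S\NP

S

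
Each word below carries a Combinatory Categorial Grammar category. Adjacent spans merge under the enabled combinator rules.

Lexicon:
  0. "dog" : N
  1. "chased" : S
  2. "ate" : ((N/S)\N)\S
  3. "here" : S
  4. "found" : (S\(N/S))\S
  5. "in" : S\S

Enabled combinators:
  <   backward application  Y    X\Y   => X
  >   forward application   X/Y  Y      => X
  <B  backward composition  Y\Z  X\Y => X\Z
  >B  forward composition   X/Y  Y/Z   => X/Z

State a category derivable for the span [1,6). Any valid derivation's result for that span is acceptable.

[0,6] S   <
  [0,1] "dog" : N
  [1,6] S\N   <B
    [1,5] S\N   <B
      [1,3] (N/S)\N   <
        [1,2] "chased" : S
        [2,3] "ate" : ((N/S)\N)\S
      [3,5] S\(N/S)   <
        [3,4] "here" : S
        [4,5] "found" : (S\(N/S))\S
    [5,6] "in" : S\S

S\N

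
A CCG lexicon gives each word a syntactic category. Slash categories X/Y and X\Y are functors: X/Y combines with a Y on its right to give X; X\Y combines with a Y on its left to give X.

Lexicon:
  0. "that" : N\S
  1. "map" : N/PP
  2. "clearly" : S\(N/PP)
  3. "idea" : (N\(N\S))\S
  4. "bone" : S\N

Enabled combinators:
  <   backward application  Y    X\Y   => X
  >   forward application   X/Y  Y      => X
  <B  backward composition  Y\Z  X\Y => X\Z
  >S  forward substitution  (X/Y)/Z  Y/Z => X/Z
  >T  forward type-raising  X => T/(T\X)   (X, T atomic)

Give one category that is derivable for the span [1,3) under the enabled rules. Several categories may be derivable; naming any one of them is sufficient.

S

[0,5] S   <
  [0,4] N   <
    [0,1] "that" : N\S
    [1,4] N\(N\S)   <
      [1,3] S   <
        [1,2] "map" : N/PP
        [2,3] "clearly" : S\(N/PP)
      [3,4] "idea" : (N\(N\S))\S
  [4,5] "bone" : S\N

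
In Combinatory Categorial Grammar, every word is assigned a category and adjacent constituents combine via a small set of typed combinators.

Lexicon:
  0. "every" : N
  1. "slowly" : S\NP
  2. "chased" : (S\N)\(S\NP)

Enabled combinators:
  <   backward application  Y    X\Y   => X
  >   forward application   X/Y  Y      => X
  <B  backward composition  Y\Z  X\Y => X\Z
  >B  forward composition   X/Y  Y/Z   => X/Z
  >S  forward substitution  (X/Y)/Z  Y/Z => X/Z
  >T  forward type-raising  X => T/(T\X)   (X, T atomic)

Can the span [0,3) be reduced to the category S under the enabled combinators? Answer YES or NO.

YES

[0,3] S   <
  [0,1] "every" : N
  [1,3] S\N   <
    [1,2] "slowly" : S\NP
    [2,3] "chased" : (S\N)\(S\NP)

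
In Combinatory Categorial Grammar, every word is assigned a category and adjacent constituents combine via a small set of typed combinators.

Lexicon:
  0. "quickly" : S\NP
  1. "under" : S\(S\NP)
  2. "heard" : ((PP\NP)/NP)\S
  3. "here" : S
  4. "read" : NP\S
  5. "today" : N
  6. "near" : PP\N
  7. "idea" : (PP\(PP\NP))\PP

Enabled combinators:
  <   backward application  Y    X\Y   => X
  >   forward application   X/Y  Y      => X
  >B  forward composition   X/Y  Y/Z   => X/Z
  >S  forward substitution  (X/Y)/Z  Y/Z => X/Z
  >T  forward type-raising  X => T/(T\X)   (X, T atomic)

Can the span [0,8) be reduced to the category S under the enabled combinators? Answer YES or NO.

NO

S\NP S\(S\NP) ((PP\NP)/NP)\S S NP\S N PP\N (PP\(PP\NP))\PP
CKY chart[0,8] = {N/(N\PP), NP/(NP\PP), PP, PP/(PP\PP), S/(S\PP)}; S ∉ chart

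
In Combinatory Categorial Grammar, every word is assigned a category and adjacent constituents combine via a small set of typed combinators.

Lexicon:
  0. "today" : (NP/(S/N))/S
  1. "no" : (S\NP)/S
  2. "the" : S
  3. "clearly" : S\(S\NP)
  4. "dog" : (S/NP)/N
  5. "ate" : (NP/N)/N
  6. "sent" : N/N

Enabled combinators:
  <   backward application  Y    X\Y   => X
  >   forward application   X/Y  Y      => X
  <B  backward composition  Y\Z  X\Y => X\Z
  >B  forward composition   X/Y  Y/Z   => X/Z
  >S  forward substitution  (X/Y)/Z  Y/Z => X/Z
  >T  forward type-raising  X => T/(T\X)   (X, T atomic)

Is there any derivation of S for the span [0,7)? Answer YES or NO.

NO

(NP/(S/N))/S (S\NP)/S S S\(S\NP) (S/NP)/N (NP/N)/N N/N
CKY chart[0,7] = {N/(N\NP), NP, NP/(NP\NP), PP/(PP\NP), S/(S\NP)}; S ∉ chart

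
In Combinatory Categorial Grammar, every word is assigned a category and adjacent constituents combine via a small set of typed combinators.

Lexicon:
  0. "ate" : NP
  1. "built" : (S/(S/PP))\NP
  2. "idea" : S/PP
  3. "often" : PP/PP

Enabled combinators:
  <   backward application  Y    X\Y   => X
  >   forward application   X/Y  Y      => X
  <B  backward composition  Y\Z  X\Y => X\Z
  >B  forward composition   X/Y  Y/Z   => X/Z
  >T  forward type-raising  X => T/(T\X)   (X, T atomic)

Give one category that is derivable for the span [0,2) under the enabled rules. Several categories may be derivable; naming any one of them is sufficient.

S/(S/PP)

[0,4] S   >
  [0,2] S/(S/PP)   <
    [0,1] "ate" : NP
    [1,2] "built" : (S/(S/PP))\NP
  [2,4] S/PP   >B
    [2,3] "idea" : S/PP
    [3,4] "often" : PP/PP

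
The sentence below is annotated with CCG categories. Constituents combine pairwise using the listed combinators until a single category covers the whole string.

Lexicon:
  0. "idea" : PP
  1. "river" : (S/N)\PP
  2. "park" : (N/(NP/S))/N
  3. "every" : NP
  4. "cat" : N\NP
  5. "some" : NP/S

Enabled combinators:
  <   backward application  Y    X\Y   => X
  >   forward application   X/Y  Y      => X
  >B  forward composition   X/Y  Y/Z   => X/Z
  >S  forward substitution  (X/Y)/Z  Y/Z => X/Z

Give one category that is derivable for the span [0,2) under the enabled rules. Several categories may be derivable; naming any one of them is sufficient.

[0,6] S   >
  [0,2] S/N   <
    [0,1] "idea" : PP
    [1,2] "river" : (S/N)\PP
  [2,6] N   >
    [2,5] N/(NP/S)   >
      [2,3] "park" : (N/(NP/S))/N
      [3,5] N   <
        [3,4] "every" : NP
        [4,5] "cat" : N\NP
    [5,6] "some" : NP/S

S/N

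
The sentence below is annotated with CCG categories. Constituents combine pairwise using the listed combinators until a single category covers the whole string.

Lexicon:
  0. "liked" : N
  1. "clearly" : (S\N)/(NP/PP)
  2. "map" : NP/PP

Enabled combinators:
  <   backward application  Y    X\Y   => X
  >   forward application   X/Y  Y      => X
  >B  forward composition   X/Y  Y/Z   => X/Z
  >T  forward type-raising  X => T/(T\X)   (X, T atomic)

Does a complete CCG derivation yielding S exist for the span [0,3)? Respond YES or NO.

YES

[0,3] S   <
  [0,1] "liked" : N
  [1,3] S\N   >
    [1,2] "clearly" : (S\N)/(NP/PP)
    [2,3] "map" : NP/PP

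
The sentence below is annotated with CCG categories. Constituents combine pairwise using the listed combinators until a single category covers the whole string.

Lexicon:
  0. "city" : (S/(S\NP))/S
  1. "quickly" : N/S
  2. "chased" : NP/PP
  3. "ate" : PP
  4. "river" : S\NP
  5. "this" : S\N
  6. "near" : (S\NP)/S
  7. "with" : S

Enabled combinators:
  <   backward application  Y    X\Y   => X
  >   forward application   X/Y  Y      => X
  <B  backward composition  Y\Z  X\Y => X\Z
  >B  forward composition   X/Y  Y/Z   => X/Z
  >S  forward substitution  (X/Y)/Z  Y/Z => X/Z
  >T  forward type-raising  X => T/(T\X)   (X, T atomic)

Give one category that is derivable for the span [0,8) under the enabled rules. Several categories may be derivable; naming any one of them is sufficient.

[0,8] S   >
  [0,6] S/(S\NP)   >
    [0,1] "city" : (S/(S\NP))/S
    [1,6] S   <
      [1,5] N   >
        [1,2] "quickly" : N/S
        [2,5] S   <
          [2,4] NP   >
            [2,3] "chased" : NP/PP
            [3,4] "ate" : PP
          [4,5] "river" : S\NP
      [5,6] "this" : S\N
  [6,8] S\NP   >
    [6,7] "near" : (S\NP)/S
    [7,8] "with" : S

S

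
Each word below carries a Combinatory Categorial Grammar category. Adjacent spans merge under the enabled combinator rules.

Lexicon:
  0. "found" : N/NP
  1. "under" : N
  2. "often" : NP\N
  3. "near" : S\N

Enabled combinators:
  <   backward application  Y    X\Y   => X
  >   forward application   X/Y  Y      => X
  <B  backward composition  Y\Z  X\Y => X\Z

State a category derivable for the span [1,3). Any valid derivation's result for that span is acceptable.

NP

[0,4] S   <
  [0,3] N   >
    [0,1] "found" : N/NP
    [1,3] NP   <
      [1,2] "under" : N
      [2,3] "often" : NP\N
  [3,4] "near" : S\N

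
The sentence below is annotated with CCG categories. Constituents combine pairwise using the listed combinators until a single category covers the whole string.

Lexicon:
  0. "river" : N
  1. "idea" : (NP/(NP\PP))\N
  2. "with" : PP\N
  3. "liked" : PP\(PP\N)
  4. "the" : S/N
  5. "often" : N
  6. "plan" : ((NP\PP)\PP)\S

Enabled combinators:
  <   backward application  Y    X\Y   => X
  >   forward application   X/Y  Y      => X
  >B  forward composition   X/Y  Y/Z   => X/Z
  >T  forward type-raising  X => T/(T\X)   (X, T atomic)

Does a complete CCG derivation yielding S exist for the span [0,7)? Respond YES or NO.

NO

N (NP/(NP\PP))\N PP\N PP\(PP\N) S/N N ((NP\PP)\PP)\S
CKY chart[0,7] = {N/(N\NP), NP, NP/(NP\NP), PP/(PP\NP), S/(S\NP)}; S ∉ chart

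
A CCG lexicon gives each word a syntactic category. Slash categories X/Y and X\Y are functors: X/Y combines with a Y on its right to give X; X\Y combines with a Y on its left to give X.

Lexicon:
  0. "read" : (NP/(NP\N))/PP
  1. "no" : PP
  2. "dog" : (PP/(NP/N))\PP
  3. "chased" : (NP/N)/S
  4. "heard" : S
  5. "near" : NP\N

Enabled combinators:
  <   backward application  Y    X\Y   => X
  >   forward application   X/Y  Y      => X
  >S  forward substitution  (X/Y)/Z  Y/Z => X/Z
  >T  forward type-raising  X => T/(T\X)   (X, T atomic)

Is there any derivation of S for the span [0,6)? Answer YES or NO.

(NP/(NP\N))/PP PP (PP/(NP/N))\PP (NP/N)/S S NP\N
CKY chart[0,6] = {N/(N\NP), NP, NP/(NP\NP), PP/(PP\NP), S/(S\NP)}; S ∉ chart

NO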